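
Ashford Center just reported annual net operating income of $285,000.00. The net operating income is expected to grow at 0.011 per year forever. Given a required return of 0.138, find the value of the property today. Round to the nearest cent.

$2268779.53

D₁ = D₀ × (1 + g) = $285,000.00 × 1.011 = $288,135.0000
Growing perpetuity: P = D₁ / (r − g) = $288,135.0000 / (0.138 − 0.011) = $2,268,779.53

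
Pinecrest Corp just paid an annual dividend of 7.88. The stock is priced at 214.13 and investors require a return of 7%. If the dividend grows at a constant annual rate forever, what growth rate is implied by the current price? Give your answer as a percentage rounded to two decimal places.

P = D₀(1+g)/(r−g) ⇒ P(r−g) = D₀(1+g) ⇒ g(P+D₀) = P·r − D₀
g = (P·r − D₀)/(P + D₀) = (214.13×0.07 − 7.88) / (214.13 + 7.88) = 0.032022

3.20%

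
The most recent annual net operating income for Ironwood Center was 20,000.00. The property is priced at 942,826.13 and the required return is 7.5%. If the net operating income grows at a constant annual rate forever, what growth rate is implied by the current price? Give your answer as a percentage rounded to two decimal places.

5.27%

P = D₀(1+g)/(r−g) ⇒ P(r−g) = D₀(1+g) ⇒ g(P+D₀) = P·r − D₀
g = (P·r − D₀)/(P + D₀) = (942,826.13×0.075 − 20,000.00) / (942,826.13 + 20,000.00) = 0.052670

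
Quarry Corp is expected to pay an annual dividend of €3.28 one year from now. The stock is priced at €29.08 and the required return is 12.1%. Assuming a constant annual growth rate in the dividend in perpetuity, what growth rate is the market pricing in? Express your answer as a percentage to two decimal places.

0.82%

P = D₁/(r−g) ⇒ g = r − D₁/P = 0.121 − €3.28/€29.08 = 0.008208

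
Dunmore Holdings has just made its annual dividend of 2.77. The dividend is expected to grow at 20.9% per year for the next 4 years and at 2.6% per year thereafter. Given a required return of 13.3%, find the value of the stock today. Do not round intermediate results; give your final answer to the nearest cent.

D_1 = 3.34893
D_2 = 4.04886
D_3 = 4.89507
D_4 = 5.91814
Terminal value at year 4: TV = D_4×(1+g_2)/(r−g_2) = 6.07201/0.107 = 56.74774
P_0 = D_1/(1+r)^1 + D_2/(1+r)^2 + D_3/(1+r)^3 + D_4/(1+r)^4 + TV/(1+r)^4
    = 2.95581 + 3.15408 + 3.36565 + 3.59141 + 34.43729 = 47.50424

47.50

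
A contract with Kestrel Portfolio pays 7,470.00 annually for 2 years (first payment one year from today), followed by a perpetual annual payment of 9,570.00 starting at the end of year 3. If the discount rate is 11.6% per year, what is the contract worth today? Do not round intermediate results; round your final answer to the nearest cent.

78932.15

PV of 2-year annuity: 7,470.00 × [1 − (1+0.116)^−2] / 0.116 = 12691.35160
Perpetuity value at year 2: 9,570.00 / 0.116 = 82500.00000
PV of perpetuity: 82500.00000 / (1+0.116)^2 = 66240.79855
Total PV = 12691.35160 + 66240.79855 = 78932.15015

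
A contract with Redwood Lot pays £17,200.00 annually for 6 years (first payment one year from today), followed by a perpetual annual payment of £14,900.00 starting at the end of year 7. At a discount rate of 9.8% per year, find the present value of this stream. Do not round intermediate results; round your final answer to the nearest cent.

£162116.90

PV of 6-year annuity: £17,200.00 × [1 − (1+0.098)^−6] / 0.098 = 75351.58445
Perpetuity value at year 6: £14,900.00 / 0.098 = 152040.81633
PV of perpetuity: 152040.81633 / (1+0.098)^6 = 86765.31584
Total PV = 75351.58445 + 86765.31584 = 162116.90029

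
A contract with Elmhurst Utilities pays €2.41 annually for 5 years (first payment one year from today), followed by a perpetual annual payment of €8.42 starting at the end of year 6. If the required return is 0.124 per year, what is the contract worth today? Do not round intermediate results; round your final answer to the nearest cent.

€46.45

PV of 5-year annuity: €2.41 × [1 − (1+0.124)^−5] / 0.124 = 8.60211
Perpetuity value at year 5: €8.42 / 0.124 = 67.90323
PV of perpetuity: 67.90323 / (1+0.124)^5 = 37.84939
Total PV = 8.60211 + 37.84939 = 46.45150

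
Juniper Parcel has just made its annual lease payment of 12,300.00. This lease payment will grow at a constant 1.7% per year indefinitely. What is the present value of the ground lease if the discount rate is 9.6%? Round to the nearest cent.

D₁ = D₀ × (1 + g) = 12,300.00 × 1.017 = 12,509.1000
Growing perpetuity: P = D₁ / (r − g) = 12,509.1000 / (0.096 − 0.017) = 158,343.04

158343.04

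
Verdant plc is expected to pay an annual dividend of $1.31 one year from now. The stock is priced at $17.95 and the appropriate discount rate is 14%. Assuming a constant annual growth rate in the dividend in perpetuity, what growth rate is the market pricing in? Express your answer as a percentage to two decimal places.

6.70%

P = D₁/(r−g) ⇒ g = r − D₁/P = 0.14 − $1.31/$17.95 = 0.067019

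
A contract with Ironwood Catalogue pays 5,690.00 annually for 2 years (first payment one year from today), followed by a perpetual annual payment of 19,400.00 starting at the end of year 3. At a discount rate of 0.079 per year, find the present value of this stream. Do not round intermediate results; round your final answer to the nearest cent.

221087.50

PV of 2-year annuity: 5,690.00 × [1 − (1+0.079)^−2] / 0.079 = 10160.70556
Perpetuity value at year 2: 19,400.00 / 0.079 = 245569.62025
PV of perpetuity: 245569.62025 / (1+0.079)^2 = 210926.79287
Total PV = 10160.70556 + 210926.79287 = 221087.49842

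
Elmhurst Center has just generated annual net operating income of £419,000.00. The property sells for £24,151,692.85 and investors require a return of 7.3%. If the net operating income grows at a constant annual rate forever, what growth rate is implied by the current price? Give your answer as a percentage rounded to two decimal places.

P = D₀(1+g)/(r−g) ⇒ P(r−g) = D₀(1+g) ⇒ g(P+D₀) = P·r − D₀
g = (P·r − D₀)/(P + D₀) = (£24,151,692.85×0.073 − £419,000.00) / (£24,151,692.85 + £419,000.00) = 0.054702

5.47%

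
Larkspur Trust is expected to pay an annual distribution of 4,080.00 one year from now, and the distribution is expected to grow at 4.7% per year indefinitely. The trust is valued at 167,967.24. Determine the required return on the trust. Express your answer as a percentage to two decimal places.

7.13%

P = D₁/(r − g) ⇒ r = D₁/P + g = 4,080.0000/167,967.24 + 0.047 = 0.024290 + 0.047 = 0.071290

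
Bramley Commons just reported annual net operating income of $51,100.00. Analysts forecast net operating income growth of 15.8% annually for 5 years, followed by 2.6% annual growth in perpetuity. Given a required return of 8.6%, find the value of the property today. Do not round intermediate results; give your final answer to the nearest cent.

$1515549.96

D_1 = 59173.80000
D_2 = 68523.26040
D_3 = 79349.93554
D_4 = 91887.22536
D_5 = 106405.40697
Terminal value at year 5: TV = D_5×(1+g_2)/(r−g_2) = 109171.94755/0.06 = 1819532.45911
P_0 = D_1/(1+r)^1 + D_2/(1+r)^2 + D_3/(1+r)^3 + D_4/(1+r)^4 + D_5/(1+r)^5 + TV/(1+r)^5
    = 54487.84530 + 58100.29914 + 61952.25267 + 66059.58434 + 70439.22529 + 1204510.75245 = 1515549.95919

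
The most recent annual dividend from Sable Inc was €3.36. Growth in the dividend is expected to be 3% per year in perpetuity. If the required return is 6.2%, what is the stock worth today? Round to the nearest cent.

D₁ = D₀ × (1 + g) = €3.36 × 1.03 = €3.4608
Growing perpetuity: P = D₁ / (r − g) = €3.4608 / (0.062 − 0.03) = €108.15

€108.15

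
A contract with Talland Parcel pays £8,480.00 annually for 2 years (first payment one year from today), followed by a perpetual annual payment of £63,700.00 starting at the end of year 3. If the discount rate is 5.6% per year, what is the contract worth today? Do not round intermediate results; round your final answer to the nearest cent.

£1035689.71

PV of 2-year annuity: £8,480.00 × [1 − (1+0.056)^−2] / 0.056 = 15634.75666
Perpetuity value at year 2: £63,700.00 / 0.056 = 1137500.00000
PV of perpetuity: 1137500.00000 / (1+0.056)^2 = 1020054.95294
Total PV = 15634.75666 + 1020054.95294 = 1035689.70960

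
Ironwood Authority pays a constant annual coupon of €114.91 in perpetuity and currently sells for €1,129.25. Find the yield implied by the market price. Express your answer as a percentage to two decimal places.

P = C/r ⇒ r = C/P = €114.91/€1,129.25 = 0.101758

10.18%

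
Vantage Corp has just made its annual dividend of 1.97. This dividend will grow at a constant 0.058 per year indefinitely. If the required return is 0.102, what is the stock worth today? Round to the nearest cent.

D₁ = D₀ × (1 + g) = 1.97 × 1.058 = 2.0843
Growing perpetuity: P = D₁ / (r − g) = 2.0843 / (0.102 − 0.058) = 47.37

47.37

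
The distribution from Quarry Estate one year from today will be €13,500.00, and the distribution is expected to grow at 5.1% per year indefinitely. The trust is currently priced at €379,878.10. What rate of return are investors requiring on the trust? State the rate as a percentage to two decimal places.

8.65%

P = D₁/(r − g) ⇒ r = D₁/P + g = €13,500.0000/€379,878.10 + 0.051 = 0.035538 + 0.051 = 0.086538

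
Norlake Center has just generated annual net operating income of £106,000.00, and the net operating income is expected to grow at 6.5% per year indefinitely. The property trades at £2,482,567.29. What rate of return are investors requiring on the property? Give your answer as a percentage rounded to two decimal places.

D₁ = £106,000.00 × 1.065 = £112,890.0000
P = D₁/(r − g) ⇒ r = D₁/P + g = £112,890.0000/£2,482,567.29 + 0.065 = 0.045473 + 0.065 = 0.110473

11.05%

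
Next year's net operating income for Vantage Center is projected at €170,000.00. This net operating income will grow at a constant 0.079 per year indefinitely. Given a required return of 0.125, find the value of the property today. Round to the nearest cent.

€3695652.17

Growing perpetuity: P = D₁ / (r − g) = €170,000.0000 / (0.125 − 0.079) = €3,695,652.17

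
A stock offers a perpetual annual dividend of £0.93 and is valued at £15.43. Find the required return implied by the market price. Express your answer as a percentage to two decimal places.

6.03%

P = C/r ⇒ r = C/P = £0.93/£15.43 = 0.060272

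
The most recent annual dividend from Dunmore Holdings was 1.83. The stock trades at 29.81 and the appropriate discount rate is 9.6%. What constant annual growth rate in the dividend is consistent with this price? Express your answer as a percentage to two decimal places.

3.26%

P = D₀(1+g)/(r−g) ⇒ P(r−g) = D₀(1+g) ⇒ g(P+D₀) = P·r − D₀
g = (P·r − D₀)/(P + D₀) = (29.81×0.096 − 1.83) / (29.81 + 1.83) = 0.032609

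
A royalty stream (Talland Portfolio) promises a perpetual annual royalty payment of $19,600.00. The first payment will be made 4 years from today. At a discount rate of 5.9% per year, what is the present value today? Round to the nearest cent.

$279715.27

Value at end of year 3: C / r = $19,600.00 / 0.059 = $332,203.3898
Discount to today: PV = $332,203.3898 / (1 + 0.059)^3 = $332,203.3898 / 1.187648 = $279,715.27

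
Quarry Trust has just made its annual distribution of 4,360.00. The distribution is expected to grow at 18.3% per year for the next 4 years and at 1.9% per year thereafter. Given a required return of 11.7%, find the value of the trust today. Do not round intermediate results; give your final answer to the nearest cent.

77210.51

D_1 = 5157.88000
D_2 = 6101.77204
D_3 = 7218.39632
D_4 = 8539.36285
Terminal value at year 4: TV = D_4×(1+g_2)/(r−g_2) = 8701.61074/0.098 = 88791.94637
P_0 = D_1/(1+r)^1 + D_2/(1+r)^2 + D_3/(1+r)^3 + D_4/(1+r)^4 + TV/(1+r)^4
    = 4617.61862 + 4890.45911 + 5179.42089 + 5485.45650 + 57037.55278 = 77210.50790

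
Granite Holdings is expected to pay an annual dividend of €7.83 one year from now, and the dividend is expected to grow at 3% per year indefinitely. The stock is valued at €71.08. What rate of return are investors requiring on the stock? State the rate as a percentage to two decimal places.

14.02%

P = D₁/(r − g) ⇒ r = D₁/P + g = €7.8300/€71.08 + 0.03 = 0.110158 + 0.03 = 0.140158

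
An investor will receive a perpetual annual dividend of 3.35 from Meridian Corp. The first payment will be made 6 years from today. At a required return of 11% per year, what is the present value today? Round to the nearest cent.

18.07

Value at end of year 5: C / r = 3.35 / 0.11 = 30.4545
Discount to today: PV = 30.4545 / (1 + 0.11)^5 = 30.4545 / 1.685058 = 18.07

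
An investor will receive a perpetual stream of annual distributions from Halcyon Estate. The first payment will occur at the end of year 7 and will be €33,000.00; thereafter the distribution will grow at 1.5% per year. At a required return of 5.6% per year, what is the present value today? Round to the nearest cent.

Value at end of year 6: C₁ / (r − g) = €33,000.00 / (0.056 − 0.015) = €804,878.0488
Discount to today: PV = €804,878.0488 / (1 + 0.056)^6 = €804,878.0488 / 1.386703 = €580,425.62

€580425.62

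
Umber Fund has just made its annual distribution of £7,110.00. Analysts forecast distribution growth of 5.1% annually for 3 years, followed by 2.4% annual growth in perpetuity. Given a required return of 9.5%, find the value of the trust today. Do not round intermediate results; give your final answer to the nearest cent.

D_1 = 7472.61000
D_2 = 7853.71311
D_3 = 8254.25248
Terminal value at year 3: TV = D_3×(1+g_2)/(r−g_2) = 8452.35454/0.071 = 119047.24702
P_0 = D_1/(1+r)^1 + D_2/(1+r)^2 + D_3/(1+r)^3 + TV/(1+r)^3
    = 6824.30137 + 6550.08287 + 6286.88319 + 90672.79418 = 110334.06161

£110334.06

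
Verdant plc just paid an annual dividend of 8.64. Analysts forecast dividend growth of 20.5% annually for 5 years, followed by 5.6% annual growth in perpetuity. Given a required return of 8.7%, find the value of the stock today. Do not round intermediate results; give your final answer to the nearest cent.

D_1 = 10.41120
D_2 = 12.54550
D_3 = 15.11732
D_4 = 18.21637
D_5 = 21.95073
Terminal value at year 5: TV = D_5×(1+g_2)/(r−g_2) = 23.17997/0.031 = 747.74101
P_0 = D_1/(1+r)^1 + D_2/(1+r)^2 + D_3/(1+r)^3 + D_4/(1+r)^4 + D_5/(1+r)^5 + TV/(1+r)^5
    = 9.57792 + 10.61766 + 11.77027 + 13.04799 + 14.46443 + 492.72373 = 552.20200

552.20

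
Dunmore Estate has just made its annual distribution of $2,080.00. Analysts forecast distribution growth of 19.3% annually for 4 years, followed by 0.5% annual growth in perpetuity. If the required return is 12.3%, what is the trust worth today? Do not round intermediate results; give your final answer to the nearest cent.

D_1 = 2481.44000
D_2 = 2960.35792
D_3 = 3531.70700
D_4 = 4213.32645
Terminal value at year 4: TV = D_4×(1+g_2)/(r−g_2) = 4234.39308/0.118 = 35884.68713
P_0 = D_1/(1+r)^1 + D_2/(1+r)^2 + D_3/(1+r)^3 + D_4/(1+r)^4 + TV/(1+r)^4
    = 2209.65272 + 2347.38708 + 2493.70684 + 2649.14716 + 22562.65169 = 32262.54549

$32262.55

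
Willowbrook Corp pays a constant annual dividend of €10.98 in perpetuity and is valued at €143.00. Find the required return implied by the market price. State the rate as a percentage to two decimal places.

P = C/r ⇒ r = C/P = €10.98/€143.00 = 0.076783

7.68%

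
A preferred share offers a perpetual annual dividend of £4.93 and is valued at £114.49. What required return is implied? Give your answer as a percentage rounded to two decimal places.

4.31%

P = C/r ⇒ r = C/P = £4.93/£114.49 = 0.043061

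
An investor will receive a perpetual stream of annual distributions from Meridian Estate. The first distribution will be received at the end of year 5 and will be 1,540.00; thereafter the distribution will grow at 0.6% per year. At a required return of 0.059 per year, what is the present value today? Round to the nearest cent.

23102.61

Value at end of year 4: C₁ / (r − g) = 1,540.00 / (0.059 − 0.006) = 29,056.6038
Discount to today: PV = 29,056.6038 / (1 + 0.059)^4 = 29,056.6038 / 1.257720 = 23,102.61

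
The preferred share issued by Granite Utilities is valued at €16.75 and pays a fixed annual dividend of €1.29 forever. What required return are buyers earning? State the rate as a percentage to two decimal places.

7.70%

P = C/r ⇒ r = C/P = €1.29/€16.75 = 0.077015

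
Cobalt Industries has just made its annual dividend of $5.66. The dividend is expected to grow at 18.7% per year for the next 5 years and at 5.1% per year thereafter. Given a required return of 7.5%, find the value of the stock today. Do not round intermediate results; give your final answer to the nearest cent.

$445.31

D_1 = 6.71842
D_2 = 7.97476
D_3 = 9.46605
D_4 = 11.23620
D_5 = 13.33736
Terminal value at year 5: TV = D_5×(1+g_2)/(r−g_2) = 14.01757/0.024 = 584.06543
P_0 = D_1/(1+r)^1 + D_2/(1+r)^2 + D_3/(1+r)^3 + D_4/(1+r)^4 + D_5/(1+r)^5 + TV/(1+r)^5
    = 6.24969 + 6.90082 + 7.61979 + 8.41367 + 9.29026 + 406.83582 = 445.31005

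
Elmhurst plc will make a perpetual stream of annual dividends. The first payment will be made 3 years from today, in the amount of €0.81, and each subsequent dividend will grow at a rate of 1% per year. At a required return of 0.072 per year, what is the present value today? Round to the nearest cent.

Value at end of year 2: C₁ / (r − g) = €0.81 / (0.072 − 0.01) = €13.0645
Discount to today: PV = €13.0645 / (1 + 0.072)^2 = €13.0645 / 1.149184 = €11.37

€11.37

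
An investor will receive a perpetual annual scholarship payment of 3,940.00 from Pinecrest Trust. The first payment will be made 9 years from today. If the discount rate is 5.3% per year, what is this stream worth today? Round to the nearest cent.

Value at end of year 8: C / r = 3,940.00 / 0.053 = 74,339.6226
Discount to today: PV = 74,339.6226 / (1 + 0.053)^8 = 74,339.6226 / 1.511565 = 49,180.55

49180.55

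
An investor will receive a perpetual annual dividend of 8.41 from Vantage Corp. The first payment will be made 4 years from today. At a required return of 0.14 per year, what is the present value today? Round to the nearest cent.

Value at end of year 3: C / r = 8.41 / 0.14 = 60.0714
Discount to today: PV = 60.0714 / (1 + 0.14)^3 = 60.0714 / 1.481544 = 40.55

40.55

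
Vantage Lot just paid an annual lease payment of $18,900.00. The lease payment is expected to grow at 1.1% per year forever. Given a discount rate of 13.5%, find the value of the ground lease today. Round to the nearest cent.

D₁ = D₀ × (1 + g) = $18,900.00 × 1.011 = $19,107.9000
Growing perpetuity: P = D₁ / (r − g) = $19,107.9000 / (0.135 − 0.011) = $154,095.97

$154095.97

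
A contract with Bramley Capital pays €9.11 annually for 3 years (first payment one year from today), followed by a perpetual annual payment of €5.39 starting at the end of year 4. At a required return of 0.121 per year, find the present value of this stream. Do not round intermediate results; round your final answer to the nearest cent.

PV of 3-year annuity: €9.11 × [1 − (1+0.121)^−3] / 0.121 = 21.84314
Perpetuity value at year 3: €5.39 / 0.121 = 44.54545
PV of perpetuity: 44.54545 / (1+0.121)^3 = 31.62180
Total PV = 21.84314 + 31.62180 = 53.46494

€53.46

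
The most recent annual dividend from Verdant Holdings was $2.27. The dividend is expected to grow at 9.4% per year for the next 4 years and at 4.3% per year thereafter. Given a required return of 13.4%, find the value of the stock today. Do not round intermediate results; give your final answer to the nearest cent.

$30.84

D_1 = 2.48338
D_2 = 2.71682
D_3 = 2.97220
D_4 = 3.25159
Terminal value at year 4: TV = D_4×(1+g_2)/(r−g_2) = 3.39140/0.091 = 37.26817
P_0 = D_1/(1+r)^1 + D_2/(1+r)^2 + D_3/(1+r)^3 + D_4/(1+r)^4 + TV/(1+r)^4
    = 2.18993 + 2.11268 + 2.03816 + 1.96627 + 22.53647 = 30.84351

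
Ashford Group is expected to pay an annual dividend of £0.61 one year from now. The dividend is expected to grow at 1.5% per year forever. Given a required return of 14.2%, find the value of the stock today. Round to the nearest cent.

Growing perpetuity: P = D₁ / (r − g) = £0.6100 / (0.142 − 0.015) = £4.80

£4.80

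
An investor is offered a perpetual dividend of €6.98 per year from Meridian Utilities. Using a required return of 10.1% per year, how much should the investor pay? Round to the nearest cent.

Level perpetuity: PV = C / r = €6.98 / 0.101 = €69.11

€69.11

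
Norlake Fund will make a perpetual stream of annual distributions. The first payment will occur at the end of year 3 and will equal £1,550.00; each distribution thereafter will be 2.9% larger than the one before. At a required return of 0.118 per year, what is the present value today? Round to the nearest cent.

Value at end of year 2: C₁ / (r − g) = £1,550.00 / (0.118 − 0.029) = £17,415.7303
Discount to today: PV = £17,415.7303 / (1 + 0.118)^2 = £17,415.7303 / 1.249924 = £13,933.43

£13933.43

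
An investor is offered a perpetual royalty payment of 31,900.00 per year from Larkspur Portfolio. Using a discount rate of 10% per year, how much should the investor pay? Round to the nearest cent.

Level perpetuity: PV = C / r = 31,900.00 / 0.1 = 319,000.00

319000.00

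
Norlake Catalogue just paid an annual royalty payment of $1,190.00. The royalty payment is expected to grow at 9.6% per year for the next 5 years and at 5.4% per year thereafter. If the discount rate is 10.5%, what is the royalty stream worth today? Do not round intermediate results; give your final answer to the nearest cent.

$29414.16

D_1 = 1304.24000
D_2 = 1429.44704
D_3 = 1566.67396
D_4 = 1717.07466
D_5 = 1881.91382
Terminal value at year 5: TV = D_5×(1+g_2)/(r−g_2) = 1983.53717/0.051 = 38892.88567
P_0 = D_1/(1+r)^1 + D_2/(1+r)^2 + D_3/(1+r)^3 + D_4/(1+r)^4 + D_5/(1+r)^5 + TV/(1+r)^5
    = 1180.30769 + 1170.69433 + 1161.15926 + 1151.70185 + 1142.32148 + 23607.97719 = 29414.16180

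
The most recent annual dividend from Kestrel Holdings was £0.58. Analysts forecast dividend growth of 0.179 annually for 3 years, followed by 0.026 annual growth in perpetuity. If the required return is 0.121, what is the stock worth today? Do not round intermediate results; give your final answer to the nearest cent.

D_1 = 0.68382
D_2 = 0.80622
D_3 = 0.95054
Terminal value at year 3: TV = D_3×(1+g_2)/(r−g_2) = 0.97525/0.095 = 10.26581
P_0 = D_1/(1+r)^1 + D_2/(1+r)^2 + D_3/(1+r)^3 + TV/(1+r)^3
    = 0.61001 + 0.64157 + 0.67477 + 7.28746 = 9.21381

£9.21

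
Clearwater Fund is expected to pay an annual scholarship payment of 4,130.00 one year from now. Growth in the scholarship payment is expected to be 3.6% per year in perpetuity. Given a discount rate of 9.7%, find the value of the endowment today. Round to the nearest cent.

67704.92

Growing perpetuity: P = D₁ / (r − g) = 4,130.0000 / (0.097 − 0.036) = 67,704.92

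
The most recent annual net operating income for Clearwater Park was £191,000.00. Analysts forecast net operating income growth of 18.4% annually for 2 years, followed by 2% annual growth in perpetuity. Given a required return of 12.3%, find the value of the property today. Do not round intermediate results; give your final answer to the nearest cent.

D_1 = 226144.00000
D_2 = 267754.49600
Terminal value at year 2: TV = D_2×(1+g_2)/(r−g_2) = 273109.58592/0.103 = 2651549.37786
P_0 = D_1/(1+r)^1 + D_2/(1+r)^2 + TV/(1+r)^2
    = 201374.88869 + 212313.32877 + 2102520.34317 = 2516208.56063

£2516208.56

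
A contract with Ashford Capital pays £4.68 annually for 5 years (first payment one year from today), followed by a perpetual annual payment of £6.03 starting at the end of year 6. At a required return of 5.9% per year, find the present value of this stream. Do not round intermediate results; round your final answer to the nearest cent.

£96.50

PV of 5-year annuity: £4.68 × [1 − (1+0.059)^−5] / 0.059 = 19.76761
Perpetuity value at year 5: £6.03 / 0.059 = 102.20339
PV of perpetuity: 102.20339 / (1+0.059)^5 = 76.73359
Total PV = 19.76761 + 76.73359 = 96.50120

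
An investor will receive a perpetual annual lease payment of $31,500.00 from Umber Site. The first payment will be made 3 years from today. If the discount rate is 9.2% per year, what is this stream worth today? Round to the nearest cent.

$287129.26

Value at end of year 2: C / r = $31,500.00 / 0.092 = $342,391.3043
Discount to today: PV = $342,391.3043 / (1 + 0.092)^2 = $342,391.3043 / 1.192464 = $287,129.26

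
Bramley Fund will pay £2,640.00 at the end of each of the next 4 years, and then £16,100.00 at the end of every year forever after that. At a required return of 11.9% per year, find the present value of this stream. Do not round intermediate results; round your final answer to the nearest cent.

£94325.14

PV of 4-year annuity: £2,640.00 × [1 − (1+0.119)^−4] / 0.119 = 8035.51972
Perpetuity value at year 4: £16,100.00 / 0.119 = 135294.11765
PV of perpetuity: 135294.11765 / (1+0.119)^4 = 86289.62240
Total PV = 8035.51972 + 86289.62240 = 94325.14212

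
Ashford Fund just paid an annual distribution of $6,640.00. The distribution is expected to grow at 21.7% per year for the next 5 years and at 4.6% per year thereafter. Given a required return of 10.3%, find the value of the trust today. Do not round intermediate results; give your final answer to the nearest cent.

$244278.16

D_1 = 8080.88000
D_2 = 9834.43096
D_3 = 11968.50248
D_4 = 14565.66752
D_5 = 17726.41737
Terminal value at year 5: TV = D_5×(1+g_2)/(r−g_2) = 18541.83257/0.057 = 325295.30818
P_0 = D_1/(1+r)^1 + D_2/(1+r)^2 + D_3/(1+r)^3 + D_4/(1+r)^4 + D_5/(1+r)^5 + TV/(1+r)^5
    = 7326.27380 + 8083.47707 + 8918.94071 + 9840.75325 + 10857.83927 + 199250.87496 = 244278.15907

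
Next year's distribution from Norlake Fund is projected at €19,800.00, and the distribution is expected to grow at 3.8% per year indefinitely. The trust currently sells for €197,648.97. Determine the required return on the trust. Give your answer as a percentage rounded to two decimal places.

P = D₁/(r − g) ⇒ r = D₁/P + g = €19,800.0000/€197,648.97 + 0.038 = 0.100178 + 0.038 = 0.138178

13.82%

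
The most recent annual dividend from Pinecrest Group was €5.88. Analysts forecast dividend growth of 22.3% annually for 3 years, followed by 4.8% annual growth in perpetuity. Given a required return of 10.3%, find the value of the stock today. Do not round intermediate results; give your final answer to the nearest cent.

D_1 = 7.19124
D_2 = 8.79489
D_3 = 10.75615
Terminal value at year 3: TV = D_3×(1+g_2)/(r−g_2) = 11.27244/0.055 = 204.95348
P_0 = D_1/(1+r)^1 + D_2/(1+r)^2 + D_3/(1+r)^3 + TV/(1+r)^3
    = 6.51971 + 7.22902 + 8.01549 + 152.73155 = 174.49577

€174.50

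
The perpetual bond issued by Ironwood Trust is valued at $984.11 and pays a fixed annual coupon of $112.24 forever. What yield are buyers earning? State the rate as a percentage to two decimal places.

11.41%

P = C/r ⇒ r = C/P = $112.24/$984.11 = 0.114052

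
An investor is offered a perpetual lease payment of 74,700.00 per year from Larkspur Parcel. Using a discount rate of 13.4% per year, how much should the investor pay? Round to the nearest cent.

557462.69

Level perpetuity: PV = C / r = 74,700.00 / 0.134 = 557,462.69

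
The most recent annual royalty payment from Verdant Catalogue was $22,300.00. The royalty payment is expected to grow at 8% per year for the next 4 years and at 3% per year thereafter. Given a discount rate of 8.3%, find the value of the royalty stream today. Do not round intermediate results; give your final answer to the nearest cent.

$517179.29

D_1 = 24084.00000
D_2 = 26010.72000
D_3 = 28091.57760
D_4 = 30338.90381
Terminal value at year 4: TV = D_4×(1+g_2)/(r−g_2) = 31249.07092/0.053 = 589605.11174
P_0 = D_1/(1+r)^1 + D_2/(1+r)^2 + D_3/(1+r)^3 + D_4/(1+r)^4 + TV/(1+r)^4
    = 22238.22715 + 22176.62541 + 22115.19431 + 22053.93339 + 428595.30924 = 517179.28950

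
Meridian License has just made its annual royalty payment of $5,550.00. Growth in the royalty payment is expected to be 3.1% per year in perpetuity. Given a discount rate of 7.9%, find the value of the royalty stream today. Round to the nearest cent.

D₁ = D₀ × (1 + g) = $5,550.00 × 1.031 = $5,722.0500
Growing perpetuity: P = D₁ / (r − g) = $5,722.0500 / (0.079 − 0.031) = $119,209.38

$119209.38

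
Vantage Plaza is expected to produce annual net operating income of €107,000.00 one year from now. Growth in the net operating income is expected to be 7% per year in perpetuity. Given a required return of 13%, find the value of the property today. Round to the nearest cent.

€1783333.33

Growing perpetuity: P = D₁ / (r − g) = €107,000.0000 / (0.13 − 0.07) = €1,783,333.33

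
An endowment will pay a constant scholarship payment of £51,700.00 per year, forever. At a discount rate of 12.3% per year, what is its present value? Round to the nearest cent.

Level perpetuity: PV = C / r = £51,700.00 / 0.123 = £420,325.20

£420325.20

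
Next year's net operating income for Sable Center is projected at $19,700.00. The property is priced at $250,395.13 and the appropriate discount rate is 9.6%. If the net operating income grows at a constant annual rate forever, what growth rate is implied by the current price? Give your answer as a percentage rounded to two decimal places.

1.73%

P = D₁/(r−g) ⇒ g = r − D₁/P = 0.096 − $19,700.00/$250,395.13 = 0.017324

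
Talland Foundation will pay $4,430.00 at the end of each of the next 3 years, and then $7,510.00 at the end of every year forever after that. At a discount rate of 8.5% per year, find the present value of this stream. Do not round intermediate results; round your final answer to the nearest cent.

PV of 3-year annuity: $4,430.00 × [1 − (1+0.085)^−3] / 0.085 = 11314.31911
Perpetuity value at year 3: $7,510.00 / 0.085 = 88352.94118
PV of perpetuity: 88352.94118 / (1+0.085)^3 = 69172.23317
Total PV = 11314.31911 + 69172.23317 = 80486.55227

$80486.55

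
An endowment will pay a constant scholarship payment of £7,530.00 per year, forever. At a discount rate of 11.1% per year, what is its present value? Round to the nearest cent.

£67837.84

Level perpetuity: PV = C / r = £7,530.00 / 0.111 = £67,837.84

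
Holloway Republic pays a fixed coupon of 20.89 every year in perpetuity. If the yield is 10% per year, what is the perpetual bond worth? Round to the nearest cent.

208.90

Level perpetuity: PV = C / r = 20.89 / 0.1 = 208.90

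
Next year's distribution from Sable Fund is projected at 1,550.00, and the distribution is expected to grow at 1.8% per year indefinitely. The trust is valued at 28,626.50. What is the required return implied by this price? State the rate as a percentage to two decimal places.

P = D₁/(r − g) ⇒ r = D₁/P + g = 1,550.0000/28,626.50 + 0.018 = 0.054146 + 0.018 = 0.072146

7.21%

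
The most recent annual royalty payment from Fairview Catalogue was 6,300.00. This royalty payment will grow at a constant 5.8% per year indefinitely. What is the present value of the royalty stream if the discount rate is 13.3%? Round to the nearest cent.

88872.00

D₁ = D₀ × (1 + g) = 6,300.00 × 1.058 = 6,665.4000
Growing perpetuity: P = D₁ / (r − g) = 6,665.4000 / (0.133 − 0.058) = 88,872.00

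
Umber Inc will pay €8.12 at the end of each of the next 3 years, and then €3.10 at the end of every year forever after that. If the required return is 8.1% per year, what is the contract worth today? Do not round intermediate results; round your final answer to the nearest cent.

PV of 3-year annuity: €8.12 × [1 − (1+0.081)^−3] / 0.081 = 20.88833
Perpetuity value at year 3: €3.10 / 0.081 = 38.27160
PV of perpetuity: 38.27160 / (1+0.081)^3 = 30.29700
Total PV = 20.88833 + 30.29700 = 51.18532

€51.19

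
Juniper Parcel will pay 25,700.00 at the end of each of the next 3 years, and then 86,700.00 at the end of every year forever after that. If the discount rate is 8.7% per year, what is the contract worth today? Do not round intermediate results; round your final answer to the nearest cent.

841313.43

PV of 3-year annuity: 25,700.00 × [1 − (1+0.087)^−3] / 0.087 = 65403.67450
Perpetuity value at year 3: 86,700.00 / 0.087 = 996551.72414
PV of perpetuity: 996551.72414 / (1+0.087)^3 = 775909.75607
Total PV = 65403.67450 + 775909.75607 = 841313.43057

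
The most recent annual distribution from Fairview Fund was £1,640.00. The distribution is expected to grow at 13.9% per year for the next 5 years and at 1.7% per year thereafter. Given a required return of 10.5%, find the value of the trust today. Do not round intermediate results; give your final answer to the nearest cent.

D_1 = 1867.96000
D_2 = 2127.60644
D_3 = 2423.34374
D_4 = 2760.18851
D_5 = 3143.85472
Terminal value at year 5: TV = D_5×(1+g_2)/(r−g_2) = 3197.30025/0.088 = 36332.95736
P_0 = D_1/(1+r)^1 + D_2/(1+r)^2 + D_3/(1+r)^3 + D_4/(1+r)^4 + D_5/(1+r)^5 + TV/(1+r)^5
    = 1690.46154 + 1742.47574 + 1796.09038 + 1851.35470 + 1908.31946 + 22054.10100 = 31042.80281

£31042.80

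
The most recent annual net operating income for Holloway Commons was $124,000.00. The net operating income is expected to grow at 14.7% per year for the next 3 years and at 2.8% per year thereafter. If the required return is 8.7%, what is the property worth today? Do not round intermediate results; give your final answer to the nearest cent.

D_1 = 142228.00000
D_2 = 163135.51600
D_3 = 187116.43685
Terminal value at year 3: TV = D_3×(1+g_2)/(r−g_2) = 192355.69708/0.059 = 3260266.05227
P_0 = D_1/(1+r)^1 + D_2/(1+r)^2 + D_3/(1+r)^3 + TV/(1+r)^3
    = 130844.52622 + 138066.85517 + 145687.84074 + 2538425.42847 = 2953024.65060

$2953024.65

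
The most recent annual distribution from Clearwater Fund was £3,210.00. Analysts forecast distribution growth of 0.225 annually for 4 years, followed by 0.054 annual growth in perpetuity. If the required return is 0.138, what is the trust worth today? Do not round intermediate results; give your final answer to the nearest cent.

£69569.55

D_1 = 3932.25000
D_2 = 4817.00625
D_3 = 5900.83266
D_4 = 7228.52000
Terminal value at year 4: TV = D_4×(1+g_2)/(r−g_2) = 7618.86008/0.084 = 90700.71529
P_0 = D_1/(1+r)^1 + D_2/(1+r)^2 + D_3/(1+r)^3 + D_4/(1+r)^4 + TV/(1+r)^4
    = 3455.40422 + 3719.56957 + 4003.93033 + 4310.03046 + 54080.62024 = 69569.55481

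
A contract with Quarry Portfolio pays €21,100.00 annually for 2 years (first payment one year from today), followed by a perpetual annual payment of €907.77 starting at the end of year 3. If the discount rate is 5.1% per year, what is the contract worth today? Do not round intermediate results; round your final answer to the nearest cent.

€55291.92

PV of 2-year annuity: €21,100.00 × [1 − (1+0.051)^−2] / 0.051 = 39178.03804
Perpetuity value at year 2: €907.77 / 0.051 = 17799.41176
PV of perpetuity: 17799.41176 / (1+0.051)^2 = 16113.88344
Total PV = 39178.03804 + 16113.88344 = 55291.92149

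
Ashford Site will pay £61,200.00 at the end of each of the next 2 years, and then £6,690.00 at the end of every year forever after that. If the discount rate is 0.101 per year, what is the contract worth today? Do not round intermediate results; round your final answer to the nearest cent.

£160714.95

PV of 2-year annuity: £61,200.00 × [1 − (1+0.101)^−2] / 0.101 = 106072.50778
Perpetuity value at year 2: £6,690.00 / 0.101 = 66237.62376
PV of perpetuity: 66237.62376 / (1+0.101)^2 = 54642.44277
Total PV = 106072.50778 + 54642.44277 = 160714.95054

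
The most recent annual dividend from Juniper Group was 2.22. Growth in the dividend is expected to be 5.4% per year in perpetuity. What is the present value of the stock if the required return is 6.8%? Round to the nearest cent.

167.13

D₁ = D₀ × (1 + g) = 2.22 × 1.054 = 2.3399
Growing perpetuity: P = D₁ / (r − g) = 2.3399 / (0.068 − 0.054) = 167.13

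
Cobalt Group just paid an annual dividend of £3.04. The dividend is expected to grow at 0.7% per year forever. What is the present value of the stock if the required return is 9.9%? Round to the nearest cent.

D₁ = D₀ × (1 + g) = £3.04 × 1.007 = £3.0613
Growing perpetuity: P = D₁ / (r − g) = £3.0613 / (0.099 − 0.007) = £33.27

£33.27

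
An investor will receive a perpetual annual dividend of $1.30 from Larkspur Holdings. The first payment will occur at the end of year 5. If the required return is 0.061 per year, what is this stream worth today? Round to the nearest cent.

$16.82

Value at end of year 4: C / r = $1.30 / 0.061 = $21.3115
Discount to today: PV = $21.3115 / (1 + 0.061)^4 = $21.3115 / 1.267248 = $16.82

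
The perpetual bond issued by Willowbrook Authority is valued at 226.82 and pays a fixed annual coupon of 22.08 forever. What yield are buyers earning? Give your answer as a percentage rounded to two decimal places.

9.73%

P = C/r ⇒ r = C/P = 22.08/226.82 = 0.097346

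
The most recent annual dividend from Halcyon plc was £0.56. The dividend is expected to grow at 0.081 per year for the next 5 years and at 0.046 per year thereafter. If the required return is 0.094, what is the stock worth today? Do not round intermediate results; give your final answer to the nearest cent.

£14.20

D_1 = 0.60536
D_2 = 0.65439
D_3 = 0.70740
D_4 = 0.76470
D_5 = 0.82664
Terminal value at year 5: TV = D_5×(1+g_2)/(r−g_2) = 0.86467/0.048 = 18.01387
P_0 = D_1/(1+r)^1 + D_2/(1+r)^2 + D_3/(1+r)^3 + D_4/(1+r)^4 + D_5/(1+r)^5 + TV/(1+r)^5
    = 0.55335 + 0.54677 + 0.54027 + 0.53385 + 0.52751 + 11.49530 = 14.19705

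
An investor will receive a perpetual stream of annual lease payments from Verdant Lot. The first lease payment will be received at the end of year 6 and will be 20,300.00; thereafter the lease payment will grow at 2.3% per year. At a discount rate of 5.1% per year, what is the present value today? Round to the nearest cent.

565359.15

Value at end of year 5: C₁ / (r − g) = 20,300.00 / (0.051 − 0.023) = 725,000.0000
Discount to today: PV = 725,000.0000 / (1 + 0.051)^5 = 725,000.0000 / 1.282371 = 565,359.15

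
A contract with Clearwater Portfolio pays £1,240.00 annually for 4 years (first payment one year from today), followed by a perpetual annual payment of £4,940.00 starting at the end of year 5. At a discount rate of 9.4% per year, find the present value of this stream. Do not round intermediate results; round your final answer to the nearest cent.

£40670.72

PV of 4-year annuity: £1,240.00 × [1 − (1+0.094)^−4] / 0.094 = 3982.23341
Perpetuity value at year 4: £4,940.00 / 0.094 = 52553.19149
PV of perpetuity: 52553.19149 / (1+0.094)^4 = 36688.48743
Total PV = 3982.23341 + 36688.48743 = 40670.72084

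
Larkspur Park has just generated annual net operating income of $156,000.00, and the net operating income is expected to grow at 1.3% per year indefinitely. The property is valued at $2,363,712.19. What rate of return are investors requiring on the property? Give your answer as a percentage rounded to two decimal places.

7.99%

D₁ = $156,000.00 × 1.013 = $158,028.0000
P = D₁/(r − g) ⇒ r = D₁/P + g = $158,028.0000/$2,363,712.19 + 0.013 = 0.066856 + 0.013 = 0.079856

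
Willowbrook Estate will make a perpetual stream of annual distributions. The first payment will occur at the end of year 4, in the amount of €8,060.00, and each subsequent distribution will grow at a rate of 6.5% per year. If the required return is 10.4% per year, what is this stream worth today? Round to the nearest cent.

Value at end of year 3: C₁ / (r − g) = €8,060.00 / (0.104 − 0.065) = €206,666.6667
Discount to today: PV = €206,666.6667 / (1 + 0.104)^3 = €206,666.6667 / 1.345573 = €153,590.10

€153590.10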